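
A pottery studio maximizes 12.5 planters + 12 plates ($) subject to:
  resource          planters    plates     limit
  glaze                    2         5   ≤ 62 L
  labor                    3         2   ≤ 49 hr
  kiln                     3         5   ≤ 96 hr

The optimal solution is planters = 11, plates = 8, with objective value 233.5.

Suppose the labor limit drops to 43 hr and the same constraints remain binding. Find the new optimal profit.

Binding: glaze and labor. Non-binding: kiln (23 unused).
Since kiln is not tight, its dual is 0.
Dual feasibility on the basic columns requires 2·y_glaze + 3·y_labor = 12.5, 5·y_glaze + 2·y_labor = 12.
→ y_glaze = 1 and y_labor = 3.5.
Δz = y_labor·Δb = 3.5 × (-6) = -21, so new z* = 233.5 − 21 = 212.5.

212.5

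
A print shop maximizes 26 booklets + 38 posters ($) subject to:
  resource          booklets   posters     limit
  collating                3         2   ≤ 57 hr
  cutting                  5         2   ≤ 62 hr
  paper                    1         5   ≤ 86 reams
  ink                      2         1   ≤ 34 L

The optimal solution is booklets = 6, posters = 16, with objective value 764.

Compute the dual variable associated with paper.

At the optimum: collating uses 50 of 57 (slack = 7); cutting uses 62 of 62 (binding); paper uses 86 of 86 (binding); ink uses 28 of 34 (slack = 6).
Slack constraints have shadow price 0 (complementary slackness).
Dual feasibility on the basic columns requires 5·y_cutting + 1·y_paper = 26, 2·y_cutting + 5·y_paper = 38.
Solving: y_cutting = 4, y_paper = 6.
Shadow price of paper = 6.

6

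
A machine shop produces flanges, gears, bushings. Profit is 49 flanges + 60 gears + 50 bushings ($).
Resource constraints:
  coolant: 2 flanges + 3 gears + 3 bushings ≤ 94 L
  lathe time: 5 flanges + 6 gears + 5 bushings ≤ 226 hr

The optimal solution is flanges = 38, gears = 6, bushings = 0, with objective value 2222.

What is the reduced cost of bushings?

Both coolant and lathe time are binding at x*.
From A_Bᵀ y = c: 2·y_coolant + 5·y_lathe time = 49; 3·y_coolant + 6·y_lathe time = 60.
This yields shadow prices y_coolant = 2, y_lathe time = 9.
Reduced cost of bushings: c₃ − yᵀa₃ = 50 − (2·3 + 9·5) = 50 − 51 = -1.

-1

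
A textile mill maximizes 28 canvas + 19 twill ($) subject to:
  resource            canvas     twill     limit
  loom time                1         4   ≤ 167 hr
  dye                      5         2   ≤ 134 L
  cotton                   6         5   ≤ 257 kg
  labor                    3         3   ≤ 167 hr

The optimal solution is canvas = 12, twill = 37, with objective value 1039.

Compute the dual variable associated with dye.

Binding: dye and cotton. Non-binding: loom time (7 unused), labor (20 unused).
By complementary slackness, y = 0 for the non-binding constraints.
Dual feasibility on the basic columns requires 5·y_dye + 6·y_cotton = 28, 2·y_dye + 5·y_cotton = 19.
This yields shadow prices y_dye = 2, y_cotton = 3.
Shadow price of dye = 2.

2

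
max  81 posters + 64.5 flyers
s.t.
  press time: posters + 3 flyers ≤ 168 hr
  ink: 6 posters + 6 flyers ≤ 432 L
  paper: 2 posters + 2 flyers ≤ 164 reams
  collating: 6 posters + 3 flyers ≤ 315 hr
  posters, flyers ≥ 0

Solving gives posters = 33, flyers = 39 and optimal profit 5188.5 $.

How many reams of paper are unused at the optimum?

20

paper used = 2·33 + 2·39 = 144; slack = 164 − 144 = 20.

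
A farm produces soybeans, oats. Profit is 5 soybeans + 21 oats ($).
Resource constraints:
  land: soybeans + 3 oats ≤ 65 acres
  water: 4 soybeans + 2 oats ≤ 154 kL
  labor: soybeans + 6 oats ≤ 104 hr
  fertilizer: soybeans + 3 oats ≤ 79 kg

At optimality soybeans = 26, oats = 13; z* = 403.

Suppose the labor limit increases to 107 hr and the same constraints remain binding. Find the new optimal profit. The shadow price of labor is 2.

Δb = 3, so new z* = 403 + (2)·(3) = 403 + 6 = 409.

409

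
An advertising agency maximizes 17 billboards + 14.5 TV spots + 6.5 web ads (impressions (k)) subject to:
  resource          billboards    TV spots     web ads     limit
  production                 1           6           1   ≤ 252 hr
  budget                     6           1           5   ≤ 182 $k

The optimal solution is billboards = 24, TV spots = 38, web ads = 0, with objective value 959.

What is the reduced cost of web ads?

Both production and budget are binding at x*.
From A_Bᵀ y = c: 1·y_production + 6·y_budget = 17; 6·y_production + 1·y_budget = 14.5.
Solving: y_production = 2, y_budget = 2.5.
Reduced cost of web ads: c₃ − yᵀa₃ = 6.5 − (2·1 + 2.5·5) = 6.5 − 14.5 = -8.

-8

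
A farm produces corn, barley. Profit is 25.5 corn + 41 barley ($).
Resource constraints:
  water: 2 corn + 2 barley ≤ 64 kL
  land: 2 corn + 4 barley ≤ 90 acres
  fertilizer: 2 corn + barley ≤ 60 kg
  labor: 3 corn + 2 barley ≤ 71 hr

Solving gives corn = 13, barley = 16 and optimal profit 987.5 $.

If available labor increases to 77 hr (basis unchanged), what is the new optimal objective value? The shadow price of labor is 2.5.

1002.5

Δb = 6, so new z* = 987.5 + (2.5)·(6) = 987.5 + 15 = 1002.5.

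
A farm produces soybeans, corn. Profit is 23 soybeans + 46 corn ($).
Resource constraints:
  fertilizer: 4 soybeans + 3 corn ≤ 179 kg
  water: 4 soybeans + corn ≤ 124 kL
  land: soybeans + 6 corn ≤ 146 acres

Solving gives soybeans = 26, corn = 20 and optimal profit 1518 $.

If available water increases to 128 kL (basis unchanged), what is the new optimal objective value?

At the optimum: fertilizer uses 164 of 179 (slack = 15); water uses 124 of 124 (binding); land uses 146 of 146 (binding).
Slack constraints have shadow price 0 (complementary slackness).
From A_Bᵀ y = c: 4·y_water + 1·y_land = 23; 1·y_water + 6·y_land = 46.
Solving: y_water = 4, y_land = 7.
Δz = y_water·Δb = 4 × (4) = 16, so new z* = 1518 + 16 = 1534.

1534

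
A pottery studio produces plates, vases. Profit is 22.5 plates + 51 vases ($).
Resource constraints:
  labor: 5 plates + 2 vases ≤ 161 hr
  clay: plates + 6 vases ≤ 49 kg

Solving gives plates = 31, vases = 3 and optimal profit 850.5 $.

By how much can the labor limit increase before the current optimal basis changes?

84

Binding constraints: labor, clay. The basis is B = [[5,2],[1,6]] with det 28.
Per unit increase in labor, x* moves by d = (0.2143, -0.0357).
The basis stays optimal until vases reaches 0; allowable increase = 84 hr.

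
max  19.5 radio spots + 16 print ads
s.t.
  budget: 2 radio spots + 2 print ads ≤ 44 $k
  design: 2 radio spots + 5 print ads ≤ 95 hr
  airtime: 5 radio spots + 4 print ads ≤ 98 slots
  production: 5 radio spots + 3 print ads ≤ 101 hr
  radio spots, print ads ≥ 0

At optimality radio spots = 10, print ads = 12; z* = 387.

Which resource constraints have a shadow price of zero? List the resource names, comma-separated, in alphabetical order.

design, production

budget: 44/44 (binding)
design: 80/95 (slack 15)
airtime: 98/98 (binding)
production: 86/101 (slack 15)
By complementary slackness, a constraint with positive slack has shadow price 0 → design, production.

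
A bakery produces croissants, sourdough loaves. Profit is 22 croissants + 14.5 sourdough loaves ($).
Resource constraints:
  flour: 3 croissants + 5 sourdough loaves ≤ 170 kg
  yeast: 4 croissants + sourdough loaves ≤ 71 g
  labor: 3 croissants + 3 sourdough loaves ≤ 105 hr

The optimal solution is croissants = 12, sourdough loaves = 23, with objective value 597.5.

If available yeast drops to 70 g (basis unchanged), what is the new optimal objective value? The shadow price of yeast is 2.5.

Δb = -1, so new z* = 597.5 + (2.5)·(-1) = 597.5 − 2.5 = 595.

595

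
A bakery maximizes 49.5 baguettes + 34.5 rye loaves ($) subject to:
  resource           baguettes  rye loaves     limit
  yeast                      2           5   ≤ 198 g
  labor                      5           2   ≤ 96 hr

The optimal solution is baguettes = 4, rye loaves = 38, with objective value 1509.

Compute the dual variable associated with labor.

At the optimum: yeast uses 198 of 198 (binding); labor uses 96 of 96 (binding).
Dual feasibility on the basic columns requires 2·y_yeast + 5·y_labor = 49.5, 5·y_yeast + 2·y_labor = 34.5.
→ y_yeast = 3.5 and y_labor = 8.5.
Shadow price of labor = 8.5.

8.5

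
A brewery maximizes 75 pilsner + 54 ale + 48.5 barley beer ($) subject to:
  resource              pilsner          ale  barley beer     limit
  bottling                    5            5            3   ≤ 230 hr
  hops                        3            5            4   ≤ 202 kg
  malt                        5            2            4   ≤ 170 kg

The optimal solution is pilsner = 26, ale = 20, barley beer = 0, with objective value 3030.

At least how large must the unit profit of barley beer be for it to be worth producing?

Binding: bottling and malt. Non-binding: hops (24 unused).
By complementary slackness, y = 0 for the non-binding constraint.
From A_Bᵀ y = c: 5·y_bottling + 5·y_malt = 75; 5·y_bottling + 2·y_malt = 54.
→ y_bottling = 8 and y_malt = 7.
barley beer enters the basis when its profit ≥ yᵀa₃ = 8·3 + 7·4 = 52.

52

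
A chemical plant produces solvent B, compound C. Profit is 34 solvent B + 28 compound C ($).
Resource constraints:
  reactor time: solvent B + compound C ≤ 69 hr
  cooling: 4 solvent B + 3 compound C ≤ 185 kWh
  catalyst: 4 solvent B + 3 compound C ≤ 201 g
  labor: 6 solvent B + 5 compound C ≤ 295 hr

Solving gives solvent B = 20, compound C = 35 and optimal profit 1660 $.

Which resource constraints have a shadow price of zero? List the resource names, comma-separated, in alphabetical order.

reactor time: 55/69 (slack 14)
cooling: 185/185 (binding)
catalyst: 185/201 (slack 16)
labor: 295/295 (binding)
By complementary slackness, a constraint with positive slack has shadow price 0 → catalyst, reactor time.

catalyst, reactor time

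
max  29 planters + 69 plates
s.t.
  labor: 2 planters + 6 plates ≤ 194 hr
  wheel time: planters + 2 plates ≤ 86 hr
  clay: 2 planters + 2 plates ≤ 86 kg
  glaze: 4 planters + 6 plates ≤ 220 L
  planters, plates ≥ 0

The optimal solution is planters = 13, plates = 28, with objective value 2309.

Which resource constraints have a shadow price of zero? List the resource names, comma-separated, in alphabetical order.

labor: 194/194 (binding)
wheel time: 69/86 (slack 17)
clay: 82/86 (slack 4)
glaze: 220/220 (binding)
By complementary slackness, a constraint with positive slack has shadow price 0 → clay, wheel time.

clay, wheel time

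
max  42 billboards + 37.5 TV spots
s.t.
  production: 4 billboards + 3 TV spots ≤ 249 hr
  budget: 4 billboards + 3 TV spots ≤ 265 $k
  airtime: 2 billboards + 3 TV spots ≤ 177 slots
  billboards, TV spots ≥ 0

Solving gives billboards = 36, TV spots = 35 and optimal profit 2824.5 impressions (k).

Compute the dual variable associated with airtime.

Binding: production and airtime. Non-binding: budget (16 unused).
Slack constraints have shadow price 0 (complementary slackness).
The binding rows give the dual system: 4·y_production + 2·y_airtime = 42 and 3·y_production + 3·y_airtime = 37.5.
→ y_production = 8.5 and y_airtime = 4.
Shadow price of airtime = 4.

4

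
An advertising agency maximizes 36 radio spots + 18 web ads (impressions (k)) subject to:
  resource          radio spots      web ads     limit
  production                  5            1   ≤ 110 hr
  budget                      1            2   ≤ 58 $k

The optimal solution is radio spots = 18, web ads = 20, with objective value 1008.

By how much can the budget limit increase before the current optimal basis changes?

162

Binding constraints: production, budget. The basis is B = [[5,1],[1,2]] with det 9.
Per unit increase in budget, x* moves by d = (-0.1111, 0.5556).
The basis stays optimal until radio spots reaches 0; allowable increase = 162 $k.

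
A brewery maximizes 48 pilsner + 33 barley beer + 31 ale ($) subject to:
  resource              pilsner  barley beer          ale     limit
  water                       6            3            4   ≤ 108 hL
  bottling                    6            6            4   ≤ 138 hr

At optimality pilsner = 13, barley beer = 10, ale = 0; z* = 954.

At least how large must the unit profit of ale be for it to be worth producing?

Check each constraint at x*: water 108/108 (tight); bottling 138/138 (tight).
The binding rows give the dual system: 6·y_water + 6·y_bottling = 48 and 3·y_water + 6·y_bottling = 33.
Solving: y_water = 5, y_bottling = 3.
ale enters the basis when its profit ≥ yᵀa₃ = 5·4 + 3·4 = 32.

32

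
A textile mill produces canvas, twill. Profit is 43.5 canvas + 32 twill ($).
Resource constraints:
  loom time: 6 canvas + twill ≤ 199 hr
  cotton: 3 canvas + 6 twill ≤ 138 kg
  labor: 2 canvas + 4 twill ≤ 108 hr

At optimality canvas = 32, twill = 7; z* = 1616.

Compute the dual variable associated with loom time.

5

At the optimum: loom time uses 199 of 199 (binding); cotton uses 138 of 138 (binding); labor uses 92 of 108 (slack = 16).
By complementary slackness, y = 0 for the non-binding constraint.
The binding rows give the dual system: 6·y_loom time + 3·y_cotton = 43.5 and 1·y_loom time + 6·y_cotton = 32.
Solving: y_loom time = 5, y_cotton = 4.5.
Shadow price of loom time = 5.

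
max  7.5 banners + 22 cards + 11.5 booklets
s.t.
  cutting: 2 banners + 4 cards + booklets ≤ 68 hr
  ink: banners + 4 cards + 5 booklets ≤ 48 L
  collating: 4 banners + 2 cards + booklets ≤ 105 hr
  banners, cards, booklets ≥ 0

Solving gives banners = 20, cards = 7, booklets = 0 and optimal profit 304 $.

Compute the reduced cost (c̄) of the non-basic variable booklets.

Binding: cutting and ink. Non-binding: collating (11 unused).
Slack constraints have shadow price 0 (complementary slackness).
From A_Bᵀ y = c: 2·y_cutting + 1·y_ink = 7.5; 4·y_cutting + 4·y_ink = 22.
This yields shadow prices y_cutting = 2, y_ink = 3.5.
Reduced cost of booklets: c₃ − yᵀa₃ = 11.5 − (2·1 + 3.5·5) = 11.5 − 19.5 = -8.

-8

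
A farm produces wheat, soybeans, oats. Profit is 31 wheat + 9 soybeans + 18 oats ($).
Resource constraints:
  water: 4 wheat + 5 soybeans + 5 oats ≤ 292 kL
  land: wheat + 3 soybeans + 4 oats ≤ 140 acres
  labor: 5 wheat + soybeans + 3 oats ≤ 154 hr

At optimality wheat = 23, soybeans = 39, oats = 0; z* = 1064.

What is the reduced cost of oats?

-4

Check each constraint at x*: water 287/292 (slack 5); land 140/140 (tight); labor 154/154 (tight).
Slack constraints have shadow price 0 (complementary slackness).
From A_Bᵀ y = c: 1·y_land + 5·y_labor = 31; 3·y_land + 1·y_labor = 9.
Solving: y_land = 1, y_labor = 6.
Reduced cost of oats: c₃ − yᵀa₃ = 18 − (1·4 + 6·3) = 18 − 22 = -4.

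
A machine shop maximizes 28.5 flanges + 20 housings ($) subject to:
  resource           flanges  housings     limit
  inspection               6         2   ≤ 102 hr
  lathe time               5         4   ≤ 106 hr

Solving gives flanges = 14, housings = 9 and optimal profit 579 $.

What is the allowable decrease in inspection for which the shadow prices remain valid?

49

Binding constraints: inspection, lathe time. The basis is B = [[6,2],[5,4]] with det 14.
Per unit decrease in inspection, x* moves by d = (-0.2857, 0.3571).
The basis stays optimal until flanges reaches 0; allowable decrease = 49 hr.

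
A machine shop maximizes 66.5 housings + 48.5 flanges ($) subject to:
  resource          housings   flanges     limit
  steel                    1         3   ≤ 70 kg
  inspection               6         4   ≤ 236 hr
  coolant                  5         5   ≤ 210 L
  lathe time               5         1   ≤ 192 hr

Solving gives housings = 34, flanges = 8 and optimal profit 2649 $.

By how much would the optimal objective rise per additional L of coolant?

Check each constraint at x*: steel 58/70 (slack 12); inspection 236/236 (tight); coolant 210/210 (tight); lathe time 178/192 (slack 14).
By complementary slackness, y = 0 for the non-binding constraints.
The binding rows give the dual system: 6·y_inspection + 5·y_coolant = 66.5 and 4·y_inspection + 5·y_coolant = 48.5.
Solving: y_inspection = 9, y_coolant = 2.5.
Shadow price of coolant = 2.5.

2.5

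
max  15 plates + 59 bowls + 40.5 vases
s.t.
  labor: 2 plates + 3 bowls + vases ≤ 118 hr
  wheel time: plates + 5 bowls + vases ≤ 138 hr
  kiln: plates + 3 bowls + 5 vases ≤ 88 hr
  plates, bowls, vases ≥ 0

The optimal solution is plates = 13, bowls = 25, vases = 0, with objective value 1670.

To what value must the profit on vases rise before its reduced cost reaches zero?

47

Binding: wheel time and kiln. Non-binding: labor (17 unused).
Slack constraints have shadow price 0 (complementary slackness).
The binding rows give the dual system: 1·y_wheel time + 1·y_kiln = 15 and 5·y_wheel time + 3·y_kiln = 59.
Solving: y_wheel time = 7, y_kiln = 8.
vases enters the basis when its profit ≥ yᵀa₃ = 7·1 + 8·5 = 47.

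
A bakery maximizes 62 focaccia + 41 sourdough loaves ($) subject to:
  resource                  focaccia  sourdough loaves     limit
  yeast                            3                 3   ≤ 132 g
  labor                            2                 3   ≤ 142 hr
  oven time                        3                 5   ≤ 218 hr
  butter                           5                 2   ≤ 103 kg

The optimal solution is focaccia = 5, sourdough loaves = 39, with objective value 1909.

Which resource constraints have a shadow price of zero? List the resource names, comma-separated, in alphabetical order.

labor, oven time

yeast: 132/132 (binding)
labor: 127/142 (slack 15)
oven time: 210/218 (slack 8)
butter: 103/103 (binding)
By complementary slackness, a constraint with positive slack has shadow price 0 → labor, oven time.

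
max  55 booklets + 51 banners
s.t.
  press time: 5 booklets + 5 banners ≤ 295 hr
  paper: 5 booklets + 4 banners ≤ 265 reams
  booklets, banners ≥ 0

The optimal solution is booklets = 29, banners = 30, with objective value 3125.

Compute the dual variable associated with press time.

Both press time and paper are binding at x*.
The binding rows give the dual system: 5·y_press time + 5·y_paper = 55 and 5·y_press time + 4·y_paper = 51.
→ y_press time = 7 and y_paper = 4.
Shadow price of press time = 7.

7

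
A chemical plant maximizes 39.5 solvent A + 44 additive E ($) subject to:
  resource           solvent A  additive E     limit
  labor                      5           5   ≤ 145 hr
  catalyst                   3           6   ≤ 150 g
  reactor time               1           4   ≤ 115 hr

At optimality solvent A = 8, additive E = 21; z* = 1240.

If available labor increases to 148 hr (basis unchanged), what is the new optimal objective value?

1261

Binding: labor and catalyst. Non-binding: reactor time (23 unused).
Since reactor time is not tight, its dual is 0.
The binding rows give the dual system: 5·y_labor + 3·y_catalyst = 39.5 and 5·y_labor + 6·y_catalyst = 44.
This yields shadow prices y_labor = 7, y_catalyst = 1.5.
Δz = y_labor·Δb = 7 × (3) = 21, so new z* = 1240 + 21 = 1261.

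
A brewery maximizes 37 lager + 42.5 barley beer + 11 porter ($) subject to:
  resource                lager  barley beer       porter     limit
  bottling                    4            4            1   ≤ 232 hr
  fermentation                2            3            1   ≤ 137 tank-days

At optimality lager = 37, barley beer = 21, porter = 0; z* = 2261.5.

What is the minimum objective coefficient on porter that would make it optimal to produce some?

Check each constraint at x*: bottling 232/232 (tight); fermentation 137/137 (tight).
From A_Bᵀ y = c: 4·y_bottling + 2·y_fermentation = 37; 4·y_bottling + 3·y_fermentation = 42.5.
This yields shadow prices y_bottling = 6.5, y_fermentation = 5.5.
porter enters the basis when its profit ≥ yᵀa₃ = 6.5·1 + 5.5·1 = 12.

12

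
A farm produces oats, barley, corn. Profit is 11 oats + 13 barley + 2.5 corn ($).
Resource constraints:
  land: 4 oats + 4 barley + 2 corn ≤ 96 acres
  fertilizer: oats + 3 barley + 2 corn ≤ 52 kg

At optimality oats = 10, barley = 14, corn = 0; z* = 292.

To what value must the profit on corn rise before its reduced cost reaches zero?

7

Check each constraint at x*: land 96/96 (tight); fertilizer 52/52 (tight).
Dual feasibility on the basic columns requires 4·y_land + 1·y_fertilizer = 11, 4·y_land + 3·y_fertilizer = 13.
This yields shadow prices y_land = 2.5, y_fertilizer = 1.
corn enters the basis when its profit ≥ yᵀa₃ = 2.5·2 + 1·2 = 7.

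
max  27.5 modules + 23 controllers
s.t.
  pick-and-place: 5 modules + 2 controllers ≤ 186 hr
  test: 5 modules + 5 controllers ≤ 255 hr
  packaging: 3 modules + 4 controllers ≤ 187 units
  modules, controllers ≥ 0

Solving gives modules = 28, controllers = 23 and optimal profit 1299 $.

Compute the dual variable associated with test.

4

At the optimum: pick-and-place uses 186 of 186 (binding); test uses 255 of 255 (binding); packaging uses 176 of 187 (slack = 11).
By complementary slackness, y = 0 for the non-binding constraint.
The binding rows give the dual system: 5·y_pick-and-place + 5·y_test = 27.5 and 2·y_pick-and-place + 5·y_test = 23.
→ y_pick-and-place = 1.5 and y_test = 4.
Shadow price of test = 4.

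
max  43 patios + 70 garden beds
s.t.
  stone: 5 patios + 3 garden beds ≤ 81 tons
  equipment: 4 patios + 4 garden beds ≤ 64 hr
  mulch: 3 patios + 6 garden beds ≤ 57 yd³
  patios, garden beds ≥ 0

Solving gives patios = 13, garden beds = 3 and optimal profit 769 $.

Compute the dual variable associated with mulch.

Check each constraint at x*: stone 74/81 (slack 7); equipment 64/64 (tight); mulch 57/57 (tight).
By complementary slackness, y = 0 for the non-binding constraint.
Dual feasibility on the basic columns requires 4·y_equipment + 3·y_mulch = 43, 4·y_equipment + 6·y_mulch = 70.
This yields shadow prices y_equipment = 4, y_mulch = 9.
Shadow price of mulch = 9.

9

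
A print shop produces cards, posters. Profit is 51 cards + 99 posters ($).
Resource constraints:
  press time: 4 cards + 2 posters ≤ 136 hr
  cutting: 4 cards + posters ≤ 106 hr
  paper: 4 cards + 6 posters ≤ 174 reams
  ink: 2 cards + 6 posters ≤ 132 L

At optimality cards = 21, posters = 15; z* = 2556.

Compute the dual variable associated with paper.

At the optimum: press time uses 114 of 136 (slack = 22); cutting uses 99 of 106 (slack = 7); paper uses 174 of 174 (binding); ink uses 132 of 132 (binding).
By complementary slackness, y = 0 for the non-binding constraints.
The binding rows give the dual system: 4·y_paper + 2·y_ink = 51 and 6·y_paper + 6·y_ink = 99.
Solving: y_paper = 9, y_ink = 7.5.
Shadow price of paper = 9.

9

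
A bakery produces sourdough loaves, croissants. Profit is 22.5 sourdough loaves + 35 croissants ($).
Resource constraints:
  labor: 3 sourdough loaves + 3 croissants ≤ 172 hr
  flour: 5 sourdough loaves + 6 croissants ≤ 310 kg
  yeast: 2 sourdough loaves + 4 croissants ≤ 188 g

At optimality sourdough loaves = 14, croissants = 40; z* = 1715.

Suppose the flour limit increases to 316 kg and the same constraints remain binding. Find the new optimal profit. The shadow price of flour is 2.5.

Δb = 6, so new z* = 1715 + (2.5)·(6) = 1715 + 15 = 1730.

1730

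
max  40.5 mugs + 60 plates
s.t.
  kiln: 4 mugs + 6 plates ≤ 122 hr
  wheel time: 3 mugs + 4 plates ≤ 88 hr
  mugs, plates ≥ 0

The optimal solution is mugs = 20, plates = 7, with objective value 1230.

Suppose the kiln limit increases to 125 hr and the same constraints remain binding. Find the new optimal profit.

1257

At the optimum: kiln uses 122 of 122 (binding); wheel time uses 88 of 88 (binding).
Dual feasibility on the basic columns requires 4·y_kiln + 3·y_wheel time = 40.5, 6·y_kiln + 4·y_wheel time = 60.
→ y_kiln = 9 and y_wheel time = 1.5.
Δz = y_kiln·Δb = 9 × (3) = 27, so new z* = 1230 + 27 = 1257.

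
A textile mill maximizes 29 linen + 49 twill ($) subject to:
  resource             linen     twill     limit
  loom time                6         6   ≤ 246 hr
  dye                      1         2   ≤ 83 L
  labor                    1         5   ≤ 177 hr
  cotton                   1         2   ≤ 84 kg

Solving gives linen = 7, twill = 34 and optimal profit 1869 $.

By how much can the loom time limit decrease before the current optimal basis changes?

Binding constraints: loom time, labor. The basis is B = [[6,6],[1,5]] with det 24.
Per unit decrease in loom time, x* moves by d = (-0.2083, 0.0417).
The basis stays optimal until linen reaches 0; allowable decrease = 33.6 hr.

33.6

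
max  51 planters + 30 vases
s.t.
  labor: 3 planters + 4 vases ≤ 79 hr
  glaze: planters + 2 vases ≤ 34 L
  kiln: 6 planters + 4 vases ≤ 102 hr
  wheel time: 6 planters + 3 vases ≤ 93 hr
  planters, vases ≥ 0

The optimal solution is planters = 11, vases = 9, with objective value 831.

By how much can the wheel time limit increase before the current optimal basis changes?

9

Binding constraints: kiln, wheel time. The basis is B = [[6,4],[6,3]] with det -6.
Per unit increase in wheel time, x* moves by d = (0.6667, -1).
The basis stays optimal until vases reaches 0; allowable increase = 9 hr.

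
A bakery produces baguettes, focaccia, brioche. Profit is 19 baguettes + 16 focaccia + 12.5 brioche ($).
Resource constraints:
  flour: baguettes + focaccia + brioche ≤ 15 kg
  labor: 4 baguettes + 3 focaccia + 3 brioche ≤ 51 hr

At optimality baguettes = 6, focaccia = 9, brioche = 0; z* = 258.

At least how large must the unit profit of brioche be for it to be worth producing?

Check each constraint at x*: flour 15/15 (tight); labor 51/51 (tight).
From A_Bᵀ y = c: 1·y_flour + 4·y_labor = 19; 1·y_flour + 3·y_labor = 16.
This yields shadow prices y_flour = 7, y_labor = 3.
brioche enters the basis when its profit ≥ yᵀa₃ = 7·1 + 3·3 = 16.

16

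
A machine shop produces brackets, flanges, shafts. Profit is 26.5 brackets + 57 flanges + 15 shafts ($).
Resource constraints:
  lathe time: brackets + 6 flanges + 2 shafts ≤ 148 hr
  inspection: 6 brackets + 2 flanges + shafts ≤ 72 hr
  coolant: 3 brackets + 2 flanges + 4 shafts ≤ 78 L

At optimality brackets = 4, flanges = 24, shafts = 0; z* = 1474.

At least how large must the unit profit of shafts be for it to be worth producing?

At the optimum: lathe time uses 148 of 148 (binding); inspection uses 72 of 72 (binding); coolant uses 60 of 78 (slack = 18).
Slack constraints have shadow price 0 (complementary slackness).
The binding rows give the dual system: 1·y_lathe time + 6·y_inspection = 26.5 and 6·y_lathe time + 2·y_inspection = 57.
This yields shadow prices y_lathe time = 8.5, y_inspection = 3.
shafts enters the basis when its profit ≥ yᵀa₃ = 8.5·2 + 3·1 = 20.

20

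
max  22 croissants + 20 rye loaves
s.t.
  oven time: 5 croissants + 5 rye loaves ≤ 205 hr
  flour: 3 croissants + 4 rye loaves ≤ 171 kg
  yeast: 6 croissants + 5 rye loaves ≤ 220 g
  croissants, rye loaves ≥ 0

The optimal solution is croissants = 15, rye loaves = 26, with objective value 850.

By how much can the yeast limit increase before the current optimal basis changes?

Binding constraints: oven time, yeast. The basis is B = [[5,5],[6,5]] with det -5.
Per unit increase in yeast, x* moves by d = (1, -1).
The basis stays optimal until rye loaves reaches 0; allowable increase = 26 g.

26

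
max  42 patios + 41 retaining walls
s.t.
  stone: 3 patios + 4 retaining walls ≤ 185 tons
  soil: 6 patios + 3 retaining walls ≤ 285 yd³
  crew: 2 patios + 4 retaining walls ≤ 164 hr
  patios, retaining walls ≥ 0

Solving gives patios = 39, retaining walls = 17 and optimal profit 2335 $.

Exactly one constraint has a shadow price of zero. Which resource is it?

crew

stone: 185/185 (binding)
soil: 285/285 (binding)
crew: 146/164 (slack 18)
By complementary slackness, a constraint with positive slack has shadow price 0 → crew.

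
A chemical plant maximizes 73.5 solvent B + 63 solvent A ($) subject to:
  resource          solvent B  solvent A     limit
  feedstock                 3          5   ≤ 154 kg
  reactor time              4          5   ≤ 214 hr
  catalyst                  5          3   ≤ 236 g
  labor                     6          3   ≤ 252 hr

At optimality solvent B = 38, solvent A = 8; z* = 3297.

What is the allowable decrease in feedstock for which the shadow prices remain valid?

28

Binding constraints: feedstock, labor. The basis is B = [[3,5],[6,3]] with det -21.
Per unit decrease in feedstock, x* moves by d = (0.1429, -0.2857).
The basis stays optimal until solvent A reaches 0; allowable decrease = 28 kg.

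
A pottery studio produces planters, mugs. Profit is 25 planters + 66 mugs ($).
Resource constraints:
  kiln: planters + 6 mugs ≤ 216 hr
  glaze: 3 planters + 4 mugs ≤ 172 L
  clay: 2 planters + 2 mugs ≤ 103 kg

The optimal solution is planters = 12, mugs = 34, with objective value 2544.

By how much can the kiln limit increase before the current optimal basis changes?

Binding constraints: kiln, glaze. The basis is B = [[1,6],[3,4]] with det -14.
Per unit increase in kiln, x* moves by d = (-0.2857, 0.2143).
The basis stays optimal until planters reaches 0; allowable increase = 42 hr.

42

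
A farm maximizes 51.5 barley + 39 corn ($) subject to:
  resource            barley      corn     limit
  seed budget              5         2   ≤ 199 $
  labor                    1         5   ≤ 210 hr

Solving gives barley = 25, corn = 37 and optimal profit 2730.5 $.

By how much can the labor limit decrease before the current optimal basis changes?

Binding constraints: seed budget, labor. The basis is B = [[5,2],[1,5]] with det 23.
Per unit decrease in labor, x* moves by d = (0.087, -0.2174).
The basis stays optimal until corn reaches 0; allowable decrease = 170.2 hr.

170.2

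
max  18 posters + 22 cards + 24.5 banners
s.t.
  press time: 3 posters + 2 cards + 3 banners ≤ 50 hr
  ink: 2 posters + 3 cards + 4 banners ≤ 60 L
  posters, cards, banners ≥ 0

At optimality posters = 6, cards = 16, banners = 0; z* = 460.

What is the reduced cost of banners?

Both press time and ink are binding at x*.
From A_Bᵀ y = c: 3·y_press time + 2·y_ink = 18; 2·y_press time + 3·y_ink = 22.
This yields shadow prices y_press time = 2, y_ink = 6.
Reduced cost of banners: c₃ − yᵀa₃ = 24.5 − (2·3 + 6·4) = 24.5 − 30 = -5.5.

-5.5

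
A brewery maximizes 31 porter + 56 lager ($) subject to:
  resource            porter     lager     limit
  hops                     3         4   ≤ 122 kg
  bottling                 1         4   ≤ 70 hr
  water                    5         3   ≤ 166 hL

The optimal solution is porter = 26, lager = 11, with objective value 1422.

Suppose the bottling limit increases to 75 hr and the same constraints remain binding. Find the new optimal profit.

1449.5

Check each constraint at x*: hops 122/122 (tight); bottling 70/70 (tight); water 163/166 (slack 3).
By complementary slackness, y = 0 for the non-binding constraint.
The binding rows give the dual system: 3·y_hops + 1·y_bottling = 31 and 4·y_hops + 4·y_bottling = 56.
Solving: y_hops = 8.5, y_bottling = 5.5.
Δz = y_bottling·Δb = 5.5 × (5) = 27.5, so new z* = 1422 + 27.5 = 1449.5.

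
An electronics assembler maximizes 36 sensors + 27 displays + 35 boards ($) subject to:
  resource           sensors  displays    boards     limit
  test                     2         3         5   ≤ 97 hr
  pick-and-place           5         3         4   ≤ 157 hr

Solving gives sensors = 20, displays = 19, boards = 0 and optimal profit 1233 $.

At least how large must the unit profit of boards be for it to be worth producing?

39

At the optimum: test uses 97 of 97 (binding); pick-and-place uses 157 of 157 (binding).
From A_Bᵀ y = c: 2·y_test + 5·y_pick-and-place = 36; 3·y_test + 3·y_pick-and-place = 27.
Solving: y_test = 3, y_pick-and-place = 6.
boards enters the basis when its profit ≥ yᵀa₃ = 3·5 + 6·4 = 39.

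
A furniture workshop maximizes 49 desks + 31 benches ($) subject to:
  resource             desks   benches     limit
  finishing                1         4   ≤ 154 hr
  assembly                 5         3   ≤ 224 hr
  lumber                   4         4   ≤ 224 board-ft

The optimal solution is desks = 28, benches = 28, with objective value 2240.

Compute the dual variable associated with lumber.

At the optimum: finishing uses 140 of 154 (slack = 14); assembly uses 224 of 224 (binding); lumber uses 224 of 224 (binding).
Slack constraints have shadow price 0 (complementary slackness).
The binding rows give the dual system: 5·y_assembly + 4·y_lumber = 49 and 3·y_assembly + 4·y_lumber = 31.
Solving: y_assembly = 9, y_lumber = 1.
Shadow price of lumber = 1.

1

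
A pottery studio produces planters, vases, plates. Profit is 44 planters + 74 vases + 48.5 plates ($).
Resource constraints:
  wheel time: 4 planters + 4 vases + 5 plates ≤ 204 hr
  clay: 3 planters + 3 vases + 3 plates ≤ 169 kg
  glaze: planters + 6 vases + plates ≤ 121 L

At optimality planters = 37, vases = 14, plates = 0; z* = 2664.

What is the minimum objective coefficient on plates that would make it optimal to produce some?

53.5

Binding: wheel time and glaze. Non-binding: clay (16 unused).
Slack constraints have shadow price 0 (complementary slackness).
Dual feasibility on the basic columns requires 4·y_wheel time + 1·y_glaze = 44, 4·y_wheel time + 6·y_glaze = 74.
This yields shadow prices y_wheel time = 9.5, y_glaze = 6.
plates enters the basis when its profit ≥ yᵀa₃ = 9.5·5 + 6·1 = 53.5.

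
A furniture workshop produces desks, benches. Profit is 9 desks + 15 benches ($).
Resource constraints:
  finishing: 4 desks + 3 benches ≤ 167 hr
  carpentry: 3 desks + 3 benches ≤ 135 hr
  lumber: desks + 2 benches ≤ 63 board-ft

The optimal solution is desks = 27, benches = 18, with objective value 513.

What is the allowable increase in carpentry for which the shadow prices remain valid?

3

Binding constraints: carpentry, lumber. The basis is B = [[3,3],[1,2]] with det 3.
Per unit increase in carpentry, x* moves by d = (0.6667, -0.3333).
The basis stays optimal until finishing becomes binding; allowable increase = 3 hr.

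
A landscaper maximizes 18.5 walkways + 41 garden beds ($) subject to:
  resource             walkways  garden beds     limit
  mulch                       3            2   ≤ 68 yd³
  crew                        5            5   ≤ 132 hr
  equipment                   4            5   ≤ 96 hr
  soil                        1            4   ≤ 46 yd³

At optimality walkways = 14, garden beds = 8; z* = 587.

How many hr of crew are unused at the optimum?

22

crew used = 5·14 + 5·8 = 110; slack = 132 − 110 = 22.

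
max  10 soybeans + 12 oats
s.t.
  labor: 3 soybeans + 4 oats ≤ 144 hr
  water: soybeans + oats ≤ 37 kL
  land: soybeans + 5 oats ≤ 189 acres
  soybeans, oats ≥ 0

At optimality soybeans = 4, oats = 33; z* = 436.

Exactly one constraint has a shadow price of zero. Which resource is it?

land

labor: 144/144 (binding)
water: 37/37 (binding)
land: 169/189 (slack 20)
By complementary slackness, a constraint with positive slack has shadow price 0 → land.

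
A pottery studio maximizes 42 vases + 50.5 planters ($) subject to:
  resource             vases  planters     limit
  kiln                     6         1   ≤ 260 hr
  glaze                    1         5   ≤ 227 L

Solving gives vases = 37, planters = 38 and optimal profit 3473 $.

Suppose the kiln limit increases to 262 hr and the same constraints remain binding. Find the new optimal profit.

3484

Both kiln and glaze are binding at x*.
Dual feasibility on the basic columns requires 6·y_kiln + 1·y_glaze = 42, 1·y_kiln + 5·y_glaze = 50.5.
Solving: y_kiln = 5.5, y_glaze = 9.
Δz = y_kiln·Δb = 5.5 × (2) = 11, so new z* = 3473 + 11 = 3484.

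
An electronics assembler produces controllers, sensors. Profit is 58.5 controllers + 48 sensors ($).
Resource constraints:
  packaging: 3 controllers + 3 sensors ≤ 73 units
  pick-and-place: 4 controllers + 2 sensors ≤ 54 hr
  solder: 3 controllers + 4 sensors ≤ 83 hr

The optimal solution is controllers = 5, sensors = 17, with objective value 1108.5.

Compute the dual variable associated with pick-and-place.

9

At the optimum: packaging uses 66 of 73 (slack = 7); pick-and-place uses 54 of 54 (binding); solder uses 83 of 83 (binding).
Slack constraints have shadow price 0 (complementary slackness).
From A_Bᵀ y = c: 4·y_pick-and-place + 3·y_solder = 58.5; 2·y_pick-and-place + 4·y_solder = 48.
This yields shadow prices y_pick-and-place = 9, y_solder = 7.5.
Shadow price of pick-and-place = 9.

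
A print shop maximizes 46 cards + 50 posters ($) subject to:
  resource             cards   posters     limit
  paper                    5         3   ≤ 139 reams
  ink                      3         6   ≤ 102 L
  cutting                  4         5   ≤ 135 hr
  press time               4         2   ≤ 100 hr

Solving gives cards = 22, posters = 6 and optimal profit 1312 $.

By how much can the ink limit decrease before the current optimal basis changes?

27

Binding constraints: ink, press time. The basis is B = [[3,6],[4,2]] with det -18.
Per unit decrease in ink, x* moves by d = (0.1111, -0.2222).
The basis stays optimal until posters reaches 0; allowable decrease = 27 L.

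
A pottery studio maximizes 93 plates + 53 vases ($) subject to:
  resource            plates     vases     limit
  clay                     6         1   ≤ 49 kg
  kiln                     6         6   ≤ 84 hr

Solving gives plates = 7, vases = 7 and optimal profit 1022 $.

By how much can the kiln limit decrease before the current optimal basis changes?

35

Binding constraints: clay, kiln. The basis is B = [[6,1],[6,6]] with det 30.
Per unit decrease in kiln, x* moves by d = (0.0333, -0.2).
The basis stays optimal until vases reaches 0; allowable decrease = 35 hr.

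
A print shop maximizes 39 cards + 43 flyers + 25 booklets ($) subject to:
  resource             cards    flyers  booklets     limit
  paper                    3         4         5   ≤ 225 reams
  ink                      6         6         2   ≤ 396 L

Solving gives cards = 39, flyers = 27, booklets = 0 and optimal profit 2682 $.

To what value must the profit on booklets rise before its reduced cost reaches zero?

29

Check each constraint at x*: paper 225/225 (tight); ink 396/396 (tight).
The binding rows give the dual system: 3·y_paper + 6·y_ink = 39 and 4·y_paper + 6·y_ink = 43.
→ y_paper = 4 and y_ink = 4.5.
booklets enters the basis when its profit ≥ yᵀa₃ = 4·5 + 4.5·2 = 29.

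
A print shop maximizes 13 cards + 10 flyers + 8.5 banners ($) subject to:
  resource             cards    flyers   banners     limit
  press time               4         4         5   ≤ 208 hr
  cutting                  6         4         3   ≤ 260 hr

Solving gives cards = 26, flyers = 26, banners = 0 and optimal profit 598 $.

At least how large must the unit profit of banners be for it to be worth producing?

9.5

At the optimum: press time uses 208 of 208 (binding); cutting uses 260 of 260 (binding).
The binding rows give the dual system: 4·y_press time + 6·y_cutting = 13 and 4·y_press time + 4·y_cutting = 10.
This yields shadow prices y_press time = 1, y_cutting = 1.5.
banners enters the basis when its profit ≥ yᵀa₃ = 1·5 + 1.5·3 = 9.5.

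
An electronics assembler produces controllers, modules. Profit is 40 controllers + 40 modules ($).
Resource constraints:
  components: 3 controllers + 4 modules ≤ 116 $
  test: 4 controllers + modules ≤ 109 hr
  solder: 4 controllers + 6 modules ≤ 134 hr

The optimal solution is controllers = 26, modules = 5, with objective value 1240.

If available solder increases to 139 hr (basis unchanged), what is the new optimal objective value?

1270

Binding: test and solder. Non-binding: components (18 unused).
Slack constraints have shadow price 0 (complementary slackness).
The binding rows give the dual system: 4·y_test + 4·y_solder = 40 and 1·y_test + 6·y_solder = 40.
Solving: y_test = 4, y_solder = 6.
Δz = y_solder·Δb = 6 × (5) = 30, so new z* = 1240 + 30 = 1270.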